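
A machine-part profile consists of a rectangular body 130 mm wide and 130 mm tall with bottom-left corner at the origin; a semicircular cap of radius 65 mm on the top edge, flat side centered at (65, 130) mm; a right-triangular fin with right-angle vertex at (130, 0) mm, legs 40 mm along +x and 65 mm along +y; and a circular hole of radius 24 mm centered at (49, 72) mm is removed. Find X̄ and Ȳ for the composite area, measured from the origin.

X̄ = 70.68 mm, Ȳ = 88.69 mm

rectangular body: A = 130 × 130 = 16900.00, centroid at (65.00, 65.00).
semicircular top: A = ½π·65² = 6636.61, centroid at (65.00, 157.59).
triangular fin: A = ½·40·65 = 1300.00, centroid at (143.33, 21.67).
hole: A = −π·24² = -1809.56, centroid at (49.00, 72.00).
ΣA = 23027.06 mm², ΣAX̄ = 1627544.96 mm³, ΣAȲ = 2042221.75 mm³.
X̄ = 1627544.96/23027.06 = 70.68 mm; Ȳ = 2042221.75/23027.06 = 88.69 mm.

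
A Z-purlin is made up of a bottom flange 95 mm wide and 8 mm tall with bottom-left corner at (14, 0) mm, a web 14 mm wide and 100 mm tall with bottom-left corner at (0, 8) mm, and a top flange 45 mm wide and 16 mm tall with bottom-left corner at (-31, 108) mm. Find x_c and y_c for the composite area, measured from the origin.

bottom flange: A = 95 × 8 = 760.00, centroid at (61.50, 4.00).
web: A = 14 × 100 = 1400.00, centroid at (7.00, 58.00).
top flange: A = 45 × 16 = 720.00, centroid at (-8.50, 116.00).
ΣA = 2880.00 mm², ΣAx_c = 50420.00 mm³, ΣAy_c = 167760.00 mm³.
x_c = 50420.00/2880.00 = 17.51 mm; y_c = 167760.00/2880.00 = 58.25 mm.

x_c = 17.51 mm, y_c = 58.25 mm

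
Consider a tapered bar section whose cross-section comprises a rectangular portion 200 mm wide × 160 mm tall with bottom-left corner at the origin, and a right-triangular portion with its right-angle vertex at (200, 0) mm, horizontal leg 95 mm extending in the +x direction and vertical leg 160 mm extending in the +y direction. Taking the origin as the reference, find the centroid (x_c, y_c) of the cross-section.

x_c = 125.27 mm, y_c = 74.88 mm

rectangular portion: A = 200 × 160 = 32000.00, centroid at (100.00, 80.00).
triangular portion: A = ½·95·160 = 7600.00, centroid at (231.67, 53.33).
ΣA = 39600.00 mm²
ΣAx_c = (32000.00)(100.00) + (7600.00)(231.67) = 4960666.67 mm³
ΣAy_c = (32000.00)(80.00) + (7600.00)(53.33) = 2965333.33 mm³
x_c = 4960666.67 / 39600.00 = 125.27 mm
y_c = 2965333.33 / 39600.00 = 74.88 mm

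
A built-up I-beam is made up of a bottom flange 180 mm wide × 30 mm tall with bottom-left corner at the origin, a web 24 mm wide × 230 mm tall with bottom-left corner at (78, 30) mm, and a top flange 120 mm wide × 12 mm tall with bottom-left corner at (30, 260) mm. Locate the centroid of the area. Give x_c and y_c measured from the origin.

bottom flange: A = 180 × 30 = 5400.00, centroid at (90.00, 15.00).
web: A = 24 × 230 = 5520.00, centroid at (90.00, 145.00).
top flange: A = 120 × 12 = 1440.00, centroid at (90.00, 266.00).
ΣA = 12360.00 mm²
ΣAx_c = (5400.00)(90.00) + (5520.00)(90.00) + (1440.00)(90.00) = 1112400.00 mm³
ΣAy_c = (5400.00)(15.00) + (5520.00)(145.00) + (1440.00)(266.00) = 1264440.00 mm³
x_c = 1112400.00 / 12360.00 = 90.00 mm
y_c = 1264440.00 / 12360.00 = 102.30 mm

x_c = 90.00 mm, y_c = 102.30 mm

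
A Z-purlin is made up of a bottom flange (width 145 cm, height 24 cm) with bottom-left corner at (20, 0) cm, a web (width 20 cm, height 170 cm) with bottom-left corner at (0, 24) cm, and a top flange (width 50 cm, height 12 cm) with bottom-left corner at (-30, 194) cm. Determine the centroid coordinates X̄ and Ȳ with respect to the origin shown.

X̄ = 47.18 cm, Ȳ = 71.17 cm

Part | A | x̄ᵢ | ȳᵢ | A·x̄ᵢ | A·ȳᵢ
bottom flange | 3480.00 | 92.50 | 12.00 | 321900.00 | 41760.00
web | 3400.00 | 10.00 | 109.00 | 34000.00 | 370600.00
top flange | 600.00 | -5.00 | 200.00 | -3000.00 | 120000.00
Σ | 7480.00 |  |  | 352900.00 | 532360.00
X̄ = 352900.00 / 7480.00 = 47.18 cm
Ȳ = 532360.00 / 7480.00 = 71.17 cm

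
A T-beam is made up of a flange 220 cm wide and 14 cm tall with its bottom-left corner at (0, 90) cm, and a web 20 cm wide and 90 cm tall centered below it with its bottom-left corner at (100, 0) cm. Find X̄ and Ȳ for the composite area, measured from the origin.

web: A = 20 × 90 = 1800.00, centroid at (110.00, 45.00).
flange: A = 220 × 14 = 3080.00, centroid at (110.00, 97.00).
ΣA = 4880.00 cm²
ΣAX̄ = (1800.00)(110.00) + (3080.00)(110.00) = 536800.00 cm³
ΣAȲ = (1800.00)(45.00) + (3080.00)(97.00) = 379760.00 cm³
X̄ = 536800.00 / 4880.00 = 110.00 cm
Ȳ = 379760.00 / 4880.00 = 77.82 cm

X̄ = 110.00 cm, Ȳ = 77.82 cm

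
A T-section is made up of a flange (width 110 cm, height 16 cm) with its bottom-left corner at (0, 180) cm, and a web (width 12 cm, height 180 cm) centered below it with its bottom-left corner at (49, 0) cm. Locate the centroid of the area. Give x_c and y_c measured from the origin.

web: A = 12 × 180 = 2160.00, centroid at (55.00, 90.00).
flange: A = 110 × 16 = 1760.00, centroid at (55.00, 188.00).
ΣA = 3920.00 cm²
ΣAx_c = (2160.00)(55.00) + (1760.00)(55.00) = 215600.00 cm³
ΣAy_c = (2160.00)(90.00) + (1760.00)(188.00) = 525280.00 cm³
x_c = 215600.00 / 3920.00 = 55.00 cm
y_c = 525280.00 / 3920.00 = 134.00 cm

x_c = 55.00 cm, y_c = 134.00 cm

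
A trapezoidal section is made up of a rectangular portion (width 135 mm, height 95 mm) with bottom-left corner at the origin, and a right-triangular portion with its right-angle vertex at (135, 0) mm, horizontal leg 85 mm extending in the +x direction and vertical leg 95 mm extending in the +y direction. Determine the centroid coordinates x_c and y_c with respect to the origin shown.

x_c = 90.45 mm, y_c = 43.71 mm

Part | A | x̄ᵢ | ȳᵢ | A·x̄ᵢ | A·ȳᵢ
rectangular portion | 12825.00 | 67.50 | 47.50 | 865687.50 | 609187.50
triangular portion | 4037.50 | 163.33 | 31.67 | 659458.33 | 127854.17
Σ | 16862.50 |  |  | 1525145.83 | 737041.67
x_c = 1525145.83 / 16862.50 = 90.45 mm
y_c = 737041.67 / 16862.50 = 43.71 mm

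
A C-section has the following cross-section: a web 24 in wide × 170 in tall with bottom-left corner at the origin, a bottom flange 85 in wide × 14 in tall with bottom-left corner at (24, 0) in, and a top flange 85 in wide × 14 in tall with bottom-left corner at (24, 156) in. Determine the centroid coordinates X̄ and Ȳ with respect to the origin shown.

X̄ = 32.08 in, Ȳ = 85.00 in

Part | A | x̄ᵢ | ȳᵢ | A·x̄ᵢ | A·ȳᵢ
web | 4080.00 | 12.00 | 85.00 | 48960.00 | 346800.00
bottom flange | 1190.00 | 66.50 | 7.00 | 79135.00 | 8330.00
top flange | 1190.00 | 66.50 | 163.00 | 79135.00 | 193970.00
Σ | 6460.00 |  |  | 207230.00 | 549100.00
X̄ = 207230.00 / 6460.00 = 32.08 in
Ȳ = 549100.00 / 6460.00 = 85.00 in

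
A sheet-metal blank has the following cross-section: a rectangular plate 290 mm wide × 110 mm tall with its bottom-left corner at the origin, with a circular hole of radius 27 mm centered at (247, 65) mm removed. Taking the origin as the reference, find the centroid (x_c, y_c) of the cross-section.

x_c = 137.11 mm, y_c = 54.23 mm

plate: A = 290 × 110 = 31900.00, centroid at (145.00, 55.00).
hole: A = −π·27² = -2290.22, centroid at (247.00, 65.00).
ΣA = 29609.78 mm²
ΣAx_c = (31900.00)(145.00) + (-2290.22)(247.00) = 4059815.40 mm³
ΣAy_c = (31900.00)(55.00) + (-2290.22)(65.00) = 1605635.63 mm³
x_c = 4059815.40 / 29609.78 = 137.11 mm
y_c = 1605635.63 / 29609.78 = 54.23 mm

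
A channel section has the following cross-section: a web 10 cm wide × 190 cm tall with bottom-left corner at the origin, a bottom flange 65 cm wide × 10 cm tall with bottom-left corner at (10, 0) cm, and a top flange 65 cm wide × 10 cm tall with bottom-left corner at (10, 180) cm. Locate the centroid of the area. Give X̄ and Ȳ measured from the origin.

web: A = 10 × 190 = 1900.00, centroid at (5.00, 95.00).
bottom flange: A = 65 × 10 = 650.00, centroid at (42.50, 5.00).
top flange: A = 65 × 10 = 650.00, centroid at (42.50, 185.00).
ΣA = 3200.00 cm²
ΣAX̄ = (1900.00)(5.00) + (650.00)(42.50) + (650.00)(42.50) = 64750.00 cm³
ΣAȲ = (1900.00)(95.00) + (650.00)(5.00) + (650.00)(185.00) = 304000.00 cm³
X̄ = 64750.00 / 3200.00 = 20.23 cm
Ȳ = 304000.00 / 3200.00 = 95.00 cm

X̄ = 20.23 cm, Ȳ = 95.00 cm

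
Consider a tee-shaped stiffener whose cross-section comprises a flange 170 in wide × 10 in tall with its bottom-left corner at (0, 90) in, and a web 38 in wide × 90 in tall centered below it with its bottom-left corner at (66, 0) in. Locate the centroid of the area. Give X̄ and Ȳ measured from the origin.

X̄ = 85.00 in, Ȳ = 61.60 in

web: A = 38 × 90 = 3420.00, centroid at (85.00, 45.00).
flange: A = 170 × 10 = 1700.00, centroid at (85.00, 95.00).
ΣA = 5120.00 in², ΣAX̄ = 435200.00 in³, ΣAȲ = 315400.00 in³.
X̄ = 435200.00/5120.00 = 85.00 in; Ȳ = 315400.00/5120.00 = 61.60 in.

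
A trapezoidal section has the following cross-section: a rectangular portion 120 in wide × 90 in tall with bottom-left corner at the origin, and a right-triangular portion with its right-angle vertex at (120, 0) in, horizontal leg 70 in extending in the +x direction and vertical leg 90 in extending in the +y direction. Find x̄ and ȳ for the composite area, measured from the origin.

rectangular portion: A = 120 × 90 = 10800.00, centroid at (60.00, 45.00).
triangular portion: A = ½·70·90 = 3150.00, centroid at (143.33, 30.00).
ΣA = 13950.00 in², ΣAx̄ = 1099500.00 in³, ΣAȳ = 580500.00 in³.
x̄ = 1099500.00/13950.00 = 78.82 in; ȳ = 580500.00/13950.00 = 41.61 in.

x̄ = 78.82 in, ȳ = 41.61 in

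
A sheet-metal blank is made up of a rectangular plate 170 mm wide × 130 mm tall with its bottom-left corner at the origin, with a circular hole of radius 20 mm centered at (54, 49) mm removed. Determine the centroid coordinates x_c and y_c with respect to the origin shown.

plate: A = 170 × 130 = 22100.00, centroid at (85.00, 65.00).
hole: A = −π·20² = -1256.64, centroid at (54.00, 49.00).
ΣA = 20843.36 mm², ΣAx_c = 1810641.60 mm³, ΣAy_c = 1374924.78 mm³.
x_c = 1810641.60/20843.36 = 86.87 mm; y_c = 1374924.78/20843.36 = 65.96 mm.

x_c = 86.87 mm, y_c = 65.96 mm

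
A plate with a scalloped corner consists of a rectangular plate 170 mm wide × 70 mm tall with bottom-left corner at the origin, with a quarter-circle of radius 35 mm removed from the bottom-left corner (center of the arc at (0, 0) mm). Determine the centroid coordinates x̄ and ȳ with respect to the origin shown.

x̄ = 91.17 mm, ȳ = 36.77 mm

plate: A = 170 × 70 = 11900.00, centroid at (85.00, 35.00).
removed quarter-circle: A = −¼π·35² = -962.11, centroid at (14.85, 14.85).
ΣA = 10937.89 mm²
ΣAx̄ = (11900.00)(85.00) + (-962.11)(14.85) = 997208.33 mm³
ΣAȳ = (11900.00)(35.00) + (-962.11)(14.85) = 402208.33 mm³
x̄ = 997208.33 / 10937.89 = 91.17 mm
ȳ = 402208.33 / 10937.89 = 36.77 mm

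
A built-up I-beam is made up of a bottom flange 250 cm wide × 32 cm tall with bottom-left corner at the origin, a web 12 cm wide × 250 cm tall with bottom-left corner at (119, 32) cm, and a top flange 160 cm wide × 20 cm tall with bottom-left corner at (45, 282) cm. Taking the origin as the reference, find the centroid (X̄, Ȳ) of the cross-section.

X̄ = 125.00 cm, Ȳ = 107.99 cm

Part | A | x̄ᵢ | ȳᵢ | A·x̄ᵢ | A·ȳᵢ
bottom flange | 8000.00 | 125.00 | 16.00 | 1000000.00 | 128000.00
web | 3000.00 | 125.00 | 157.00 | 375000.00 | 471000.00
top flange | 3200.00 | 125.00 | 292.00 | 400000.00 | 934400.00
Σ | 14200.00 |  |  | 1775000.00 | 1533400.00
X̄ = 1775000.00 / 14200.00 = 125.00 cm
Ȳ = 1533400.00 / 14200.00 = 107.99 cm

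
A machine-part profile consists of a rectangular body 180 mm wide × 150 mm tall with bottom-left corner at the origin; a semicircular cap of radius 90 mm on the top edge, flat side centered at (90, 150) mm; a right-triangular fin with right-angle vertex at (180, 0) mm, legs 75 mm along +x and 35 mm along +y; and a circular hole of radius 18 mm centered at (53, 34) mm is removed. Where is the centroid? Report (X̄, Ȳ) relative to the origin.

X̄ = 94.71 mm, Ȳ = 109.96 mm

rectangular body: A = 180 × 150 = 27000.00, centroid at (90.00, 75.00).
semicircular top: A = ½π·90² = 12723.45, centroid at (90.00, 188.20).
triangular fin: A = ½·75·35 = 1312.50, centroid at (205.00, 11.67).
hole: A = −π·18² = -1017.88, centroid at (53.00, 34.00).
ΣA = 40018.07 mm², ΣAX̄ = 3790225.59 mm³, ΣAȲ = 4400222.25 mm³.
X̄ = 3790225.59/40018.07 = 94.71 mm; Ȳ = 4400222.25/40018.07 = 109.96 mm.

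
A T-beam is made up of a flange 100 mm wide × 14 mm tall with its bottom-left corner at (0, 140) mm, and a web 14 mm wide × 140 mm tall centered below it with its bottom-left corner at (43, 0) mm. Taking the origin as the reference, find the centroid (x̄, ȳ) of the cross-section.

x̄ = 50.00 mm, ȳ = 102.08 mm

web: A = 14 × 140 = 1960.00, centroid at (50.00, 70.00).
flange: A = 100 × 14 = 1400.00, centroid at (50.00, 147.00).
ΣA = 3360.00 mm², ΣAx̄ = 168000.00 mm³, ΣAȳ = 343000.00 mm³.
x̄ = 168000.00/3360.00 = 50.00 mm; ȳ = 343000.00/3360.00 = 102.08 mm.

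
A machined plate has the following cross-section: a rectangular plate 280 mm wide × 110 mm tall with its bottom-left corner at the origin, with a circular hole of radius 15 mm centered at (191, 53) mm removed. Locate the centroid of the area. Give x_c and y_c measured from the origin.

x_c = 138.80 mm, y_c = 55.05 mm

plate: A = 280 × 110 = 30800.00, centroid at (140.00, 55.00).
hole: A = −π·15² = -706.86, centroid at (191.00, 53.00).
ΣA = 30093.14 mm²
ΣAx_c = (30800.00)(140.00) + (-706.86)(191.00) = 4176990.06 mm³
ΣAy_c = (30800.00)(55.00) + (-706.86)(53.00) = 1656536.51 mm³
x_c = 4176990.06 / 30093.14 = 138.80 mm
y_c = 1656536.51 / 30093.14 = 55.05 mm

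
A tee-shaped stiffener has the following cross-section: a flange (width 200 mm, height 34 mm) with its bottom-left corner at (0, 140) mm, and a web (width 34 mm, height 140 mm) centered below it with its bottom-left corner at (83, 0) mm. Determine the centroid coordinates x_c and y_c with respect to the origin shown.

web: A = 34 × 140 = 4760.00, centroid at (100.00, 70.00).
flange: A = 200 × 34 = 6800.00, centroid at (100.00, 157.00).
ΣA = 11560.00 mm², ΣAx_c = 1156000.00 mm³, ΣAy_c = 1400800.00 mm³.
x_c = 1156000.00/11560.00 = 100.00 mm; y_c = 1400800.00/11560.00 = 121.18 mm.

x_c = 100.00 mm, y_c = 121.18 mm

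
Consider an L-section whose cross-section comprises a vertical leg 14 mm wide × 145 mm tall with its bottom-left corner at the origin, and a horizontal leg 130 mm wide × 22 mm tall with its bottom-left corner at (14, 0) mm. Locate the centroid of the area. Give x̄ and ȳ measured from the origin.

Part | A | x̄ᵢ | ȳᵢ | A·x̄ᵢ | A·ȳᵢ
vertical leg | 2030.00 | 7.00 | 72.50 | 14210.00 | 147175.00
horizontal leg | 2860.00 | 79.00 | 11.00 | 225940.00 | 31460.00
Σ | 4890.00 |  |  | 240150.00 | 178635.00
x̄ = 240150.00 / 4890.00 = 49.11 mm
ȳ = 178635.00 / 4890.00 = 36.53 mm

x̄ = 49.11 mm, ȳ = 36.53 mm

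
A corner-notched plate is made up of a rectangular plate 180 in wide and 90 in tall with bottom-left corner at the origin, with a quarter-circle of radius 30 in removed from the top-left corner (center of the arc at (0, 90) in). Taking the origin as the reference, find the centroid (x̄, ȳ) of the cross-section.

x̄ = 93.53 in, ȳ = 43.53 in

Part | A | x̄ᵢ | ȳᵢ | A·x̄ᵢ | A·ȳᵢ
plate | 16200.00 | 90.00 | 45.00 | 1458000.00 | 729000.00
removed quarter-circle | -706.86 | 12.73 | 77.27 | -9000.00 | -54617.25
Σ | 15493.14 |  |  | 1449000.00 | 674382.75
x̄ = 1449000.00 / 15493.14 = 93.53 in
ȳ = 674382.75 / 15493.14 = 43.53 in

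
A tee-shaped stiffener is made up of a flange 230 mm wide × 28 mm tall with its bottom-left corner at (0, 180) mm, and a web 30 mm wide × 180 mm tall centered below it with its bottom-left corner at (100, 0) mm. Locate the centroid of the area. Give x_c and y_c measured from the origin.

x_c = 115.00 mm, y_c = 146.57 mm

Part | A | x̄ᵢ | ȳᵢ | A·x̄ᵢ | A·ȳᵢ
web | 5400.00 | 115.00 | 90.00 | 621000.00 | 486000.00
flange | 6440.00 | 115.00 | 194.00 | 740600.00 | 1249360.00
Σ | 11840.00 |  |  | 1361600.00 | 1735360.00
x_c = 1361600.00 / 11840.00 = 115.00 mm
y_c = 1735360.00 / 11840.00 = 146.57 mm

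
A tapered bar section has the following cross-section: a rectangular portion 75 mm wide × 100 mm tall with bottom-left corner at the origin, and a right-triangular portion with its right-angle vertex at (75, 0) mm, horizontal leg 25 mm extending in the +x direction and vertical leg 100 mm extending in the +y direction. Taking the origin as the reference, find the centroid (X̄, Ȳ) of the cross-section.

rectangular portion: A = 75 × 100 = 7500.00, centroid at (37.50, 50.00).
triangular portion: A = ½·25·100 = 1250.00, centroid at (83.33, 33.33).
ΣA = 8750.00 mm²
ΣAX̄ = (7500.00)(37.50) + (1250.00)(83.33) = 385416.67 mm³
ΣAȲ = (7500.00)(50.00) + (1250.00)(33.33) = 416666.67 mm³
X̄ = 385416.67 / 8750.00 = 44.05 mm
Ȳ = 416666.67 / 8750.00 = 47.62 mm

X̄ = 44.05 mm, Ȳ = 47.62 mm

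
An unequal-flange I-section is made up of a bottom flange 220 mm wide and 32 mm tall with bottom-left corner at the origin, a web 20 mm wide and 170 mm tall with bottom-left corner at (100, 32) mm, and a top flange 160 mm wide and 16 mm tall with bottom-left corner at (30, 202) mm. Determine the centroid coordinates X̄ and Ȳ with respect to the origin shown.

Part | A | x̄ᵢ | ȳᵢ | A·x̄ᵢ | A·ȳᵢ
bottom flange | 7040.00 | 110.00 | 16.00 | 774400.00 | 112640.00
web | 3400.00 | 110.00 | 117.00 | 374000.00 | 397800.00
top flange | 2560.00 | 110.00 | 210.00 | 281600.00 | 537600.00
Σ | 13000.00 |  |  | 1430000.00 | 1048040.00
X̄ = 1430000.00 / 13000.00 = 110.00 mm
Ȳ = 1048040.00 / 13000.00 = 80.62 mm

X̄ = 110.00 mm, Ȳ = 80.62 mm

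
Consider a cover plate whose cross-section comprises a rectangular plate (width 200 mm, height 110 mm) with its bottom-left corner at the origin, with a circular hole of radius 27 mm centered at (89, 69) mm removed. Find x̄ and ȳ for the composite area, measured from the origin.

x̄ = 101.28 mm, ȳ = 53.37 mm

plate: A = 200 × 110 = 22000.00, centroid at (100.00, 55.00).
hole: A = −π·27² = -2290.22, centroid at (89.00, 69.00).
ΣA = 19709.78 mm², ΣAx̄ = 1996170.33 mm³, ΣAȳ = 1051974.75 mm³.
x̄ = 1996170.33/19709.78 = 101.28 mm; ȳ = 1051974.75/19709.78 = 53.37 mm.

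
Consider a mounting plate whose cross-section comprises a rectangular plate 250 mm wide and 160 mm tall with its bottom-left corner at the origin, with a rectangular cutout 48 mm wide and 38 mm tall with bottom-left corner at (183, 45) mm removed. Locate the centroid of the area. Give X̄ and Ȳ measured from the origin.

X̄ = 121.08 mm, Ȳ = 80.76 mm

plate: A = 250 × 160 = 40000.00, centroid at (125.00, 80.00).
hole: A = −(48 × 38) = -1824.00, centroid at (207.00, 64.00).
ΣA = 38176.00 mm²
ΣAX̄ = (40000.00)(125.00) + (-1824.00)(207.00) = 4622432.00 mm³
ΣAȲ = (40000.00)(80.00) + (-1824.00)(64.00) = 3083264.00 mm³
X̄ = 4622432.00 / 38176.00 = 121.08 mm
Ȳ = 3083264.00 / 38176.00 = 80.76 mm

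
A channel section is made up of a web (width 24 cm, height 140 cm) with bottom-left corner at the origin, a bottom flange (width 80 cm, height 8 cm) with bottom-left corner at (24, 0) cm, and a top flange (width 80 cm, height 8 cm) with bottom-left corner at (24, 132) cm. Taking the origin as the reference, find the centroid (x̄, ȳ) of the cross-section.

x̄ = 26.34 cm, ȳ = 70.00 cm

web: A = 24 × 140 = 3360.00, centroid at (12.00, 70.00).
bottom flange: A = 80 × 8 = 640.00, centroid at (64.00, 4.00).
top flange: A = 80 × 8 = 640.00, centroid at (64.00, 136.00).
ΣA = 4640.00 cm²
ΣAx̄ = (3360.00)(12.00) + (640.00)(64.00) + (640.00)(64.00) = 122240.00 cm³
ΣAȳ = (3360.00)(70.00) + (640.00)(4.00) + (640.00)(136.00) = 324800.00 cm³
x̄ = 122240.00 / 4640.00 = 26.34 cm
ȳ = 324800.00 / 4640.00 = 70.00 cm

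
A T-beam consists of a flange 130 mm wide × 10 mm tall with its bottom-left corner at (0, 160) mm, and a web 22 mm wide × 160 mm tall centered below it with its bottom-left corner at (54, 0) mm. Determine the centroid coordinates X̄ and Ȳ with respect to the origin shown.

web: A = 22 × 160 = 3520.00, centroid at (65.00, 80.00).
flange: A = 130 × 10 = 1300.00, centroid at (65.00, 165.00).
ΣA = 4820.00 mm², ΣAX̄ = 313300.00 mm³, ΣAȲ = 496100.00 mm³.
X̄ = 313300.00/4820.00 = 65.00 mm; Ȳ = 496100.00/4820.00 = 102.93 mm.

X̄ = 65.00 mm, Ȳ = 102.93 mm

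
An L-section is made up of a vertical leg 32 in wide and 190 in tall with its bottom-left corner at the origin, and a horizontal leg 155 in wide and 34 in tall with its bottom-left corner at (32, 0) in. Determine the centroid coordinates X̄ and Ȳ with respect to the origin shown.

X̄ = 59.41 in, Ȳ = 58.78 in

Part | A | x̄ᵢ | ȳᵢ | A·x̄ᵢ | A·ȳᵢ
vertical leg | 6080.00 | 16.00 | 95.00 | 97280.00 | 577600.00
horizontal leg | 5270.00 | 109.50 | 17.00 | 577065.00 | 89590.00
Σ | 11350.00 |  |  | 674345.00 | 667190.00
X̄ = 674345.00 / 11350.00 = 59.41 in
Ȳ = 667190.00 / 11350.00 = 58.78 in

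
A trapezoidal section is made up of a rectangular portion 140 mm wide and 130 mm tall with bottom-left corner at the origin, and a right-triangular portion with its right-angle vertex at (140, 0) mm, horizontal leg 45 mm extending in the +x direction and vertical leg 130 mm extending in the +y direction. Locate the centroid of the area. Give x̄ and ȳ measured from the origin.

x̄ = 81.77 mm, ȳ = 62.00 mm

Part | A | x̄ᵢ | ȳᵢ | A·x̄ᵢ | A·ȳᵢ
rectangular portion | 18200.00 | 70.00 | 65.00 | 1274000.00 | 1183000.00
triangular portion | 2925.00 | 155.00 | 43.33 | 453375.00 | 126750.00
Σ | 21125.00 |  |  | 1727375.00 | 1309750.00
x̄ = 1727375.00 / 21125.00 = 81.77 mm
ȳ = 1309750.00 / 21125.00 = 62.00 mm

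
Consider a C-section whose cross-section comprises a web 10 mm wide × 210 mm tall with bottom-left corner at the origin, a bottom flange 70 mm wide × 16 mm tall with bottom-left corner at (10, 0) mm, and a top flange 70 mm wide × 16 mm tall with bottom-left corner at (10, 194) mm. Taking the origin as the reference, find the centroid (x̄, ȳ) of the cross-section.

x̄ = 25.65 mm, ȳ = 105.00 mm

web: A = 10 × 210 = 2100.00, centroid at (5.00, 105.00).
bottom flange: A = 70 × 16 = 1120.00, centroid at (45.00, 8.00).
top flange: A = 70 × 16 = 1120.00, centroid at (45.00, 202.00).
ΣA = 4340.00 mm²
ΣAx̄ = (2100.00)(5.00) + (1120.00)(45.00) + (1120.00)(45.00) = 111300.00 mm³
ΣAȳ = (2100.00)(105.00) + (1120.00)(8.00) + (1120.00)(202.00) = 455700.00 mm³
x̄ = 111300.00 / 4340.00 = 25.65 mm
ȳ = 455700.00 / 4340.00 = 105.00 mm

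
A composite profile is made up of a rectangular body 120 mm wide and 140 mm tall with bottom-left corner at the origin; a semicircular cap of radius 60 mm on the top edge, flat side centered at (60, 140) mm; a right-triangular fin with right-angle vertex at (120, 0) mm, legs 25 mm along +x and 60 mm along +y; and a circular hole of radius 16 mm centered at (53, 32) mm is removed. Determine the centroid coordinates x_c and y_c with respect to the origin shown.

rectangular body: A = 120 × 140 = 16800.00, centroid at (60.00, 70.00).
semicircular top: A = ½π·60² = 5654.87, centroid at (60.00, 165.46).
triangular fin: A = ½·25·60 = 750.00, centroid at (128.33, 20.00).
hole: A = −π·16² = -804.25, centroid at (53.00, 32.00).
ΣA = 22400.62 mm², ΣAx_c = 1400916.88 mm³, ΣAy_c = 2100945.42 mm³.
x_c = 1400916.88/22400.62 = 62.54 mm; y_c = 2100945.42/22400.62 = 93.79 mm.

x_c = 62.54 mm, y_c = 93.79 mm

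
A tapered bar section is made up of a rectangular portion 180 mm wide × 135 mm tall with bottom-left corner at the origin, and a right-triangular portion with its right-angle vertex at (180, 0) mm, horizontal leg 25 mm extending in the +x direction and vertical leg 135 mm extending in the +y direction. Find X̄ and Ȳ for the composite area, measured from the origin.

X̄ = 96.39 mm, Ȳ = 66.04 mm

rectangular portion: A = 180 × 135 = 24300.00, centroid at (90.00, 67.50).
triangular portion: A = ½·25·135 = 1687.50, centroid at (188.33, 45.00).
ΣA = 25987.50 mm², ΣAX̄ = 2504812.50 mm³, ΣAȲ = 1716187.50 mm³.
X̄ = 2504812.50/25987.50 = 96.39 mm; Ȳ = 1716187.50/25987.50 = 66.04 mm.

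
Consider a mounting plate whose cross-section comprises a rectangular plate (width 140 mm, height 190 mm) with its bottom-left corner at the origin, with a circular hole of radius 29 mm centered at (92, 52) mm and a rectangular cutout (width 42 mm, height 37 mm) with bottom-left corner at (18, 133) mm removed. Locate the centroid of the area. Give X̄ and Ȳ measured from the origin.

Part | A | x̄ᵢ | ȳᵢ | A·x̄ᵢ | A·ȳᵢ
plate | 26600.00 | 70.00 | 95.00 | 1862000.00 | 2527000.00
hole 1 | -2642.08 | 92.00 | 52.00 | -243071.31 | -137388.13
hole 2 | -1554.00 | 39.00 | 151.50 | -60606.00 | -235431.00
Σ | 22403.92 |  |  | 1558322.69 | 2154180.87
X̄ = 1558322.69 / 22403.92 = 69.56 mm
Ȳ = 2154180.87 / 22403.92 = 96.15 mm

X̄ = 69.56 mm, Ȳ = 96.15 mm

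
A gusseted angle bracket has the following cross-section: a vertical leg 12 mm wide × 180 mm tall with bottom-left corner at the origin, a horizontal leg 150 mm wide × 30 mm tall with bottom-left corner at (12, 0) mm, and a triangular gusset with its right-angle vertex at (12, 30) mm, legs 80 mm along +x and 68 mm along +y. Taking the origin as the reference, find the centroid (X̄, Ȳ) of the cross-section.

vertical leg: A = 12 × 180 = 2160.00, centroid at (6.00, 90.00).
horizontal leg: A = 150 × 30 = 4500.00, centroid at (87.00, 15.00).
gusset: A = ½·80·68 = 2720.00, centroid at (38.67, 52.67).
ΣA = 9380.00 mm²
ΣAX̄ = (2160.00)(6.00) + (4500.00)(87.00) + (2720.00)(38.67) = 509633.33 mm³
ΣAȲ = (2160.00)(90.00) + (4500.00)(15.00) + (2720.00)(52.67) = 405153.33 mm³
X̄ = 509633.33 / 9380.00 = 54.33 mm
Ȳ = 405153.33 / 9380.00 = 43.19 mm

X̄ = 54.33 mm, Ȳ = 43.19 mm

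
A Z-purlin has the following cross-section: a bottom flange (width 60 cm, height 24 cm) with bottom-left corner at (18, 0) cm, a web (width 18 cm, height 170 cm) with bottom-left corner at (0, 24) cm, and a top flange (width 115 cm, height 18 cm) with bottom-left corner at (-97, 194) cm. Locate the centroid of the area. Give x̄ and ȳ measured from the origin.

bottom flange: A = 60 × 24 = 1440.00, centroid at (48.00, 12.00).
web: A = 18 × 170 = 3060.00, centroid at (9.00, 109.00).
top flange: A = 115 × 18 = 2070.00, centroid at (-39.50, 203.00).
ΣA = 6570.00 cm², ΣAx̄ = 14895.00 cm³, ΣAȳ = 771030.00 cm³.
x̄ = 14895.00/6570.00 = 2.27 cm; ȳ = 771030.00/6570.00 = 117.36 cm.

x̄ = 2.27 cm, ȳ = 117.36 cm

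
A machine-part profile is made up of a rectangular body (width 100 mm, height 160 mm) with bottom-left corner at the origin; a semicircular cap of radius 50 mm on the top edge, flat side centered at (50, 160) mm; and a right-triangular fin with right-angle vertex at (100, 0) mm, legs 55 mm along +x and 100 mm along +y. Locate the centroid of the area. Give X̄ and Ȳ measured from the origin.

rectangular body: A = 100 × 160 = 16000.00, centroid at (50.00, 80.00).
semicircular top: A = ½π·50² = 3926.99, centroid at (50.00, 181.22).
triangular fin: A = ½·55·100 = 2750.00, centroid at (118.33, 33.33).
ΣA = 22676.99 mm², ΣAX̄ = 1321766.21 mm³, ΣAȲ = 2083318.53 mm³.
X̄ = 1321766.21/22676.99 = 58.29 mm; Ȳ = 2083318.53/22676.99 = 91.87 mm.

X̄ = 58.29 mm, Ȳ = 91.87 mm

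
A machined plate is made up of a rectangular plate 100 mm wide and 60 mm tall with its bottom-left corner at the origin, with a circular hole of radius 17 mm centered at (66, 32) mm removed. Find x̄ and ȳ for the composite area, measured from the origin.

x̄ = 47.15 mm, ȳ = 29.64 mm

plate: A = 100 × 60 = 6000.00, centroid at (50.00, 30.00).
hole: A = −π·17² = -907.92, centroid at (66.00, 32.00).
ΣA = 5092.08 mm²
ΣAx̄ = (6000.00)(50.00) + (-907.92)(66.00) = 240077.26 mm³
ΣAȳ = (6000.00)(30.00) + (-907.92)(32.00) = 150946.55 mm³
x̄ = 240077.26 / 5092.08 = 47.15 mm
ȳ = 150946.55 / 5092.08 = 29.64 mm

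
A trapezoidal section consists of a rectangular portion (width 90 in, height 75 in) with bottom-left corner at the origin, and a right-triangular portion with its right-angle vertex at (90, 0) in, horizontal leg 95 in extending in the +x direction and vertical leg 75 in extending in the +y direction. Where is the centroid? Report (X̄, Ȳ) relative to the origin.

rectangular portion: A = 90 × 75 = 6750.00, centroid at (45.00, 37.50).
triangular portion: A = ½·95·75 = 3562.50, centroid at (121.67, 25.00).
ΣA = 10312.50 in²
ΣAX̄ = (6750.00)(45.00) + (3562.50)(121.67) = 737187.50 in³
ΣAȲ = (6750.00)(37.50) + (3562.50)(25.00) = 342187.50 in³
X̄ = 737187.50 / 10312.50 = 71.48 in
Ȳ = 342187.50 / 10312.50 = 33.18 in

X̄ = 71.48 in, Ȳ = 33.18 in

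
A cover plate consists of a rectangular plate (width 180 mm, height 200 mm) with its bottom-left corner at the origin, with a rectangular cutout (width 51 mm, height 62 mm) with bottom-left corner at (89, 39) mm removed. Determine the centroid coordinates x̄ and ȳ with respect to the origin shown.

x̄ = 87.64 mm, ȳ = 102.89 mm

Part | A | x̄ᵢ | ȳᵢ | A·x̄ᵢ | A·ȳᵢ
plate | 36000.00 | 90.00 | 100.00 | 3240000.00 | 3600000.00
hole | -3162.00 | 114.50 | 70.00 | -362049.00 | -221340.00
Σ | 32838.00 |  |  | 2877951.00 | 3378660.00
x̄ = 2877951.00 / 32838.00 = 87.64 mm
ȳ = 3378660.00 / 32838.00 = 102.89 mm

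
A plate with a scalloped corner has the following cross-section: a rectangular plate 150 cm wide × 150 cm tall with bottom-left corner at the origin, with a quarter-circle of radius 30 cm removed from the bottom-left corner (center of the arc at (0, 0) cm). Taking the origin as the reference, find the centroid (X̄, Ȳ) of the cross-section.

X̄ = 77.02 cm, Ȳ = 77.02 cm

Part | A | x̄ᵢ | ȳᵢ | A·x̄ᵢ | A·ȳᵢ
plate | 22500.00 | 75.00 | 75.00 | 1687500.00 | 1687500.00
removed quarter-circle | -706.86 | 12.73 | 12.73 | -9000.00 | -9000.00
Σ | 21793.14 |  |  | 1678500.00 | 1678500.00
X̄ = 1678500.00 / 21793.14 = 77.02 cm
Ȳ = 1678500.00 / 21793.14 = 77.02 cm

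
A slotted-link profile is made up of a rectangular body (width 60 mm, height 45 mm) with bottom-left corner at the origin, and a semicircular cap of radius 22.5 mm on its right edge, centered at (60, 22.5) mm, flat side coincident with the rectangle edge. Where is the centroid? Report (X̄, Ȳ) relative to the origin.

rectangular body: A = 60 × 45 = 2700.00, centroid at (30.00, 22.50).
semicircular end: A = ½π·22.5² = 795.22, centroid at (69.55, 22.50).
ΣA = 3495.22 mm², ΣAX̄ = 136306.69 mm³, ΣAȲ = 78642.35 mm³.
X̄ = 136306.69/3495.22 = 39.00 mm; Ȳ = 78642.35/3495.22 = 22.50 mm.

X̄ = 39.00 mm, Ȳ = 22.50 mm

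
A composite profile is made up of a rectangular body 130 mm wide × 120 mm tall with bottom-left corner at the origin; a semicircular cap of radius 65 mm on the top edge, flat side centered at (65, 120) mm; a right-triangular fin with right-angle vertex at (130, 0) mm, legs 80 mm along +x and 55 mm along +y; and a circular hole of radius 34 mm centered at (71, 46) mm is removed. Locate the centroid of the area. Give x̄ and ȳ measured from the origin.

x̄ = 73.65 mm, ȳ = 85.98 mm

Part | A | x̄ᵢ | ȳᵢ | A·x̄ᵢ | A·ȳᵢ
rectangular body | 15600.00 | 65.00 | 60.00 | 1014000.00 | 936000.00
semicircular top | 6636.61 | 65.00 | 147.59 | 431379.94 | 979477.07
triangular fin | 2200.00 | 156.67 | 18.33 | 344666.67 | 40333.33
hole | -3631.68 | 71.00 | 46.00 | -257849.36 | -167057.33
Σ | 20804.93 |  |  | 1532197.25 | 1788753.07
x̄ = 1532197.25 / 20804.93 = 73.65 mm
ȳ = 1788753.07 / 20804.93 = 85.98 mm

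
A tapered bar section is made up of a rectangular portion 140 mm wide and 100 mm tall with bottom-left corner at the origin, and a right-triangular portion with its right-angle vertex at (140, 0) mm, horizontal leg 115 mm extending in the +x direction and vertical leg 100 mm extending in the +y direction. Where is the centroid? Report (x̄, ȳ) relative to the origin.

Part | A | x̄ᵢ | ȳᵢ | A·x̄ᵢ | A·ȳᵢ
rectangular portion | 14000.00 | 70.00 | 50.00 | 980000.00 | 700000.00
triangular portion | 5750.00 | 178.33 | 33.33 | 1025416.67 | 191666.67
Σ | 19750.00 |  |  | 2005416.67 | 891666.67
x̄ = 2005416.67 / 19750.00 = 101.54 mm
ȳ = 891666.67 / 19750.00 = 45.15 mm

x̄ = 101.54 mm, ȳ = 45.15 mm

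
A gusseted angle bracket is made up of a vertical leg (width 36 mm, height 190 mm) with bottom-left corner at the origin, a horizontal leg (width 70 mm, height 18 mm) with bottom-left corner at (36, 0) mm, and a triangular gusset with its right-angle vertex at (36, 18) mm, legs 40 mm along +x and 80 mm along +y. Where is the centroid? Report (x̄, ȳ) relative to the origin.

Part | A | x̄ᵢ | ȳᵢ | A·x̄ᵢ | A·ȳᵢ
vertical leg | 6840.00 | 18.00 | 95.00 | 123120.00 | 649800.00
horizontal leg | 1260.00 | 71.00 | 9.00 | 89460.00 | 11340.00
gusset | 1600.00 | 49.33 | 44.67 | 78933.33 | 71466.67
Σ | 9700.00 |  |  | 291513.33 | 732606.67
x̄ = 291513.33 / 9700.00 = 30.05 mm
ȳ = 732606.67 / 9700.00 = 75.53 mm

x̄ = 30.05 mm, ȳ = 75.53 mm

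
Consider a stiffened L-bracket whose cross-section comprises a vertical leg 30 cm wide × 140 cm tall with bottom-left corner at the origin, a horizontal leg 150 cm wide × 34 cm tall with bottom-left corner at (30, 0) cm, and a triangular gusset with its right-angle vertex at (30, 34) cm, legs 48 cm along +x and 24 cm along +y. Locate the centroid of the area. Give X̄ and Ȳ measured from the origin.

X̄ = 63.28 cm, Ȳ = 41.00 cm

vertical leg: A = 30 × 140 = 4200.00, centroid at (15.00, 70.00).
horizontal leg: A = 150 × 34 = 5100.00, centroid at (105.00, 17.00).
gusset: A = ½·48·24 = 576.00, centroid at (46.00, 42.00).
ΣA = 9876.00 cm²
ΣAX̄ = (4200.00)(15.00) + (5100.00)(105.00) + (576.00)(46.00) = 624996.00 cm³
ΣAȲ = (4200.00)(70.00) + (5100.00)(17.00) + (576.00)(42.00) = 404892.00 cm³
X̄ = 624996.00 / 9876.00 = 63.28 cm
Ȳ = 404892.00 / 9876.00 = 41.00 cm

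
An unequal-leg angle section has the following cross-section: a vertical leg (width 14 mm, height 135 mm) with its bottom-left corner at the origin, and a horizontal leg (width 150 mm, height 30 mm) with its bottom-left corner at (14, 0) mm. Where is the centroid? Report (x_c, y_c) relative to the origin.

x_c = 64.75 mm, y_c = 30.53 mm

vertical leg: A = 14 × 135 = 1890.00, centroid at (7.00, 67.50).
horizontal leg: A = 150 × 30 = 4500.00, centroid at (89.00, 15.00).
ΣA = 6390.00 mm², ΣAx_c = 413730.00 mm³, ΣAy_c = 195075.00 mm³.
x_c = 413730.00/6390.00 = 64.75 mm; y_c = 195075.00/6390.00 = 30.53 mm.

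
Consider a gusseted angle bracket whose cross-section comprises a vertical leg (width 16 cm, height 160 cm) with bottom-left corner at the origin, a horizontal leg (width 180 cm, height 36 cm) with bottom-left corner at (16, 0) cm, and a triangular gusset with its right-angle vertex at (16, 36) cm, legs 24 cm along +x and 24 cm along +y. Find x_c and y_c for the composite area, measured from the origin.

Part | A | x̄ᵢ | ȳᵢ | A·x̄ᵢ | A·ȳᵢ
vertical leg | 2560.00 | 8.00 | 80.00 | 20480.00 | 204800.00
horizontal leg | 6480.00 | 106.00 | 18.00 | 686880.00 | 116640.00
gusset | 288.00 | 24.00 | 44.00 | 6912.00 | 12672.00
Σ | 9328.00 |  |  | 714272.00 | 334112.00
x_c = 714272.00 / 9328.00 = 76.57 cm
y_c = 334112.00 / 9328.00 = 35.82 cm

x_c = 76.57 cm, y_c = 35.82 cm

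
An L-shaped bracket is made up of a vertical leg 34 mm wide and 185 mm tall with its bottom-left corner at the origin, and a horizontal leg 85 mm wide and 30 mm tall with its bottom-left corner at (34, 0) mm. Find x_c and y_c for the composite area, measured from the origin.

x_c = 34.16 mm, y_c = 70.14 mm

vertical leg: A = 34 × 185 = 6290.00, centroid at (17.00, 92.50).
horizontal leg: A = 85 × 30 = 2550.00, centroid at (76.50, 15.00).
ΣA = 8840.00 mm², ΣAx_c = 302005.00 mm³, ΣAy_c = 620075.00 mm³.
x_c = 302005.00/8840.00 = 34.16 mm; y_c = 620075.00/8840.00 = 70.14 mm.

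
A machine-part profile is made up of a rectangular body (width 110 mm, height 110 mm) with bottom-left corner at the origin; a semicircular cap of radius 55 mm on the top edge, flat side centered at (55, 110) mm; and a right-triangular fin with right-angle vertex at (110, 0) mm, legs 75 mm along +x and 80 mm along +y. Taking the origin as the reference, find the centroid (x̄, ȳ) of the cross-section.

rectangular body: A = 110 × 110 = 12100.00, centroid at (55.00, 55.00).
semicircular top: A = ½π·55² = 4751.66, centroid at (55.00, 133.34).
triangular fin: A = ½·75·80 = 3000.00, centroid at (135.00, 26.67).
ΣA = 19851.66 mm²
ΣAx̄ = (12100.00)(55.00) + (4751.66)(55.00) + (3000.00)(135.00) = 1331841.24 mm³
ΣAȳ = (12100.00)(55.00) + (4751.66)(133.34) + (3000.00)(26.67) = 1379099.14 mm³
x̄ = 1331841.24 / 19851.66 = 67.09 mm
ȳ = 1379099.14 / 19851.66 = 69.47 mm

x̄ = 67.09 mm, ȳ = 69.47 mm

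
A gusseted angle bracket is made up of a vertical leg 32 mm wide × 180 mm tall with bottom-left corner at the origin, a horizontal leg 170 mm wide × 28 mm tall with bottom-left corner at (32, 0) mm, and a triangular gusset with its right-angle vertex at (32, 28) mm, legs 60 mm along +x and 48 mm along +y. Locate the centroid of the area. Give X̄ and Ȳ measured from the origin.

Part | A | x̄ᵢ | ȳᵢ | A·x̄ᵢ | A·ȳᵢ
vertical leg | 5760.00 | 16.00 | 90.00 | 92160.00 | 518400.00
horizontal leg | 4760.00 | 117.00 | 14.00 | 556920.00 | 66640.00
gusset | 1440.00 | 52.00 | 44.00 | 74880.00 | 63360.00
Σ | 11960.00 |  |  | 723960.00 | 648400.00
X̄ = 723960.00 / 11960.00 = 60.53 mm
Ȳ = 648400.00 / 11960.00 = 54.21 mm

X̄ = 60.53 mm, Ȳ = 54.21 mm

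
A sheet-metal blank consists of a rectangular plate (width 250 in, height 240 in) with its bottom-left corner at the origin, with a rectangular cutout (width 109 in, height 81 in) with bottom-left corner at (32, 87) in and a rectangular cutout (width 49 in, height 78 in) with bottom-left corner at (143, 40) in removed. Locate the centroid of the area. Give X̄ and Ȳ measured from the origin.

plate: A = 250 × 240 = 60000.00, centroid at (125.00, 120.00).
hole 1: A = −(109 × 81) = -8829.00, centroid at (86.50, 127.50).
hole 2: A = −(49 × 78) = -3822.00, centroid at (167.50, 79.00).
ΣA = 47349.00 in², ΣAX̄ = 6096106.50 in³, ΣAȲ = 5772364.50 in³.
X̄ = 6096106.50/47349.00 = 128.75 in; Ȳ = 5772364.50/47349.00 = 121.91 in.

X̄ = 128.75 in, Ȳ = 121.91 in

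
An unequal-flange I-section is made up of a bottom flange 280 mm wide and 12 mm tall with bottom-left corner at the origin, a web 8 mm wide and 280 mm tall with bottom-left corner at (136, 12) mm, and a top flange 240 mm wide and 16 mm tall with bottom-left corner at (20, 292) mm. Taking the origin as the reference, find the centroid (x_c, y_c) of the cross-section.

x_c = 140.00 mm, y_c = 160.24 mm

Part | A | x̄ᵢ | ȳᵢ | A·x̄ᵢ | A·ȳᵢ
bottom flange | 3360.00 | 140.00 | 6.00 | 470400.00 | 20160.00
web | 2240.00 | 140.00 | 152.00 | 313600.00 | 340480.00
top flange | 3840.00 | 140.00 | 300.00 | 537600.00 | 1152000.00
Σ | 9440.00 |  |  | 1321600.00 | 1512640.00
x_c = 1321600.00 / 9440.00 = 140.00 mm
y_c = 1512640.00 / 9440.00 = 160.24 mm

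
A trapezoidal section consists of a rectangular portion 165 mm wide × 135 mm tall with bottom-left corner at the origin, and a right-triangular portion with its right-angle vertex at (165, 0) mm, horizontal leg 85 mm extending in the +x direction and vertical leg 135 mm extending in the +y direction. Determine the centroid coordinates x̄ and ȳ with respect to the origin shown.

rectangular portion: A = 165 × 135 = 22275.00, centroid at (82.50, 67.50).
triangular portion: A = ½·85·135 = 5737.50, centroid at (193.33, 45.00).
ΣA = 28012.50 mm², ΣAx̄ = 2946937.50 mm³, ΣAȳ = 1761750.00 mm³.
x̄ = 2946937.50/28012.50 = 105.20 mm; ȳ = 1761750.00/28012.50 = 62.89 mm.

x̄ = 105.20 mm, ȳ = 62.89 mm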